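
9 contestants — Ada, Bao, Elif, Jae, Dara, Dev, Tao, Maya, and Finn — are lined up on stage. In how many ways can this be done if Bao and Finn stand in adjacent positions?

80640

Place the 7 others and the Bao-Finn pair as 8 objects in a line; the pair has 2 internal arrangements.
So the count is 2·(8)! = 80640.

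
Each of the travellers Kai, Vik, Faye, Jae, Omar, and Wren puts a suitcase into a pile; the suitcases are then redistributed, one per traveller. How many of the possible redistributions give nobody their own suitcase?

265

This is the derangement count D_6: permutations of 6 items with no fixed point.
By inclusion–exclusion this is Σ_{j=0}^{6} (−1)^j C(6,j)·(6−j)!.
Computing: 720 − 720 + 360 − 120 + 30 − 6 + 1 = 265.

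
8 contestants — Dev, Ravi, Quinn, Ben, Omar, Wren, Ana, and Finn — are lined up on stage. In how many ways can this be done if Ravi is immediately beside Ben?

10080

Place the 6 others and the Ravi-Ben pair as 7 objects in a line; the pair has 2 internal arrangements.
So the count is 2·(7)! = 10080.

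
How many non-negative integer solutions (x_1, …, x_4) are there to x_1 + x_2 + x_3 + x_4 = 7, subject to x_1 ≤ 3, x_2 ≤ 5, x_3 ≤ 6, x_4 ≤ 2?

Without the upper bounds there are C(10,3) = 120 ways to split 7 among 4 variables.
Subtract solutions that violate a single cap (substitute x_i' = x_i − (cap_i+1)): x_1 ≥ 4 gives C(6,3) = 20; x_2 ≥ 6 gives C(4,3) = 4; x_3 ≥ 7 gives C(3,3) = 1; x_4 ≥ 3 gives C(7,3) = 35. Together 60.
Add back pairs where two caps are both exceeded: 0 + 0 + 1 + 0 + 0 + 0 = 1.
By inclusion–exclusion the count is 120 − 60 + 1 = 61.

61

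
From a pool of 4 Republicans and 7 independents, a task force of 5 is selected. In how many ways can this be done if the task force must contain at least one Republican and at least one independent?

With no constraint there are C(11,5) = 462 possible selections.
Subtract selections that omit an entire group: no Republicans → C(7,5) = 21; no independents → C(4,5) = 0.
Both groups omitted at once is impossible, so 462 − 21 = 441.

441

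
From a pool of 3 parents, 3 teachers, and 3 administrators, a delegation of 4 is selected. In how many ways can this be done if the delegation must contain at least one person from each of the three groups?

Unrestricted: C(9,4) = 126 ways to pick any 4 of the 9.
Selections missing a whole group: no parents → C(6,4) = 15; no teachers → C(6,4) = 15; no administrators → C(6,4) = 15.
Add back selections omitting two groups (i.e. drawn from a single group): C(3,4) + C(3,4) + C(3,4) = 0.
By inclusion–exclusion: 126 − 45 + 0 = 81.

81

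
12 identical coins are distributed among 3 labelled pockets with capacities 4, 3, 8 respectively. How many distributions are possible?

By stars and bars, unrestricted non-negative solutions to x_1+…+x_3 = 12 number C(12+2,2) = 91.
Subtract solutions that violate a single cap (substitute x_i' = x_i − (cap_i+1)): x_1 ≥ 5 gives C(9,2) = 36; x_2 ≥ 4 gives C(10,2) = 45; x_3 ≥ 9 gives C(5,2) = 10. Together 91.
Add back pairs where two caps are both exceeded: 10 + 0 + 0 = 10.
By inclusion–exclusion the count is 91 − 91 + 10 = 10.

10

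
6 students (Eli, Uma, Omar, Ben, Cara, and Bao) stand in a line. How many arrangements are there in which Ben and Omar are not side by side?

Of the 6! = 720 arrangements, those with Ben and Omar adjacent number 2 × 5! = 240 (treat the pair as a block with 2 internal orders).
Complementary counting: 720 − 240 = 480.

480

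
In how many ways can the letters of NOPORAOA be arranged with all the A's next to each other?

840

Treat the 2 copies of A as a single block. The multiset to arrange is then {AA, N, O, O, O, P, R}, 7 items in all.
That gives (7)!/(3!) = 840 arrangements.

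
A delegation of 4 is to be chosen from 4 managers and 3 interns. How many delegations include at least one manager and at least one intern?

Unrestricted: C(7,4) = 35 ways to pick any 4 of the 7.
Selections missing a whole group: no managers → C(3,4) = 0; no interns → C(4,4) = 1.
Both groups omitted at once is impossible, so 35 − 1 = 34.

34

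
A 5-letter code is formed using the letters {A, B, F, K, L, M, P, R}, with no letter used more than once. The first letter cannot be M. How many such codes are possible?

5880

The first letter has 8−1 = 7 choices (anything except M).
The remaining 4 letters are filled from the other 7 symbols without repetition: 7 × 6 × 5 × 4 = 840.
Total: 7 × 840 = 5880.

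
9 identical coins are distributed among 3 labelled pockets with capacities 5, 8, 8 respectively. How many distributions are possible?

43

Ignoring the caps, the number of non-negative solutions to x_1+…+x_3 = 9 is C(11,2) = 55.
Subtract solutions that violate a single cap (substitute x_i' = x_i − (cap_i+1)): x_1 ≥ 6 gives C(5,2) = 10; x_2 ≥ 9 gives C(2,2) = 1; x_3 ≥ 9 gives C(2,2) = 1. Together 12.
No two caps can be exceeded simultaneously, so the pair terms are all 0.
By inclusion–exclusion the count is 55 − 12 + 0 = 43.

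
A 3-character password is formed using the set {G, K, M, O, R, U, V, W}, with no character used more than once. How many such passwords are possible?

Choose and order 3 of the 8 symbols: the first character has 8 options, the next 7, then 6.
8 × 7 × 6 = 336.

336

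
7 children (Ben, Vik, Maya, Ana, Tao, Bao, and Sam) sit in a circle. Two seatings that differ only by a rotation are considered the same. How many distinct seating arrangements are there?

720

Around a circle, 7 distinct people have 7!/7 = (6)! = 720 rotationally distinct seatings.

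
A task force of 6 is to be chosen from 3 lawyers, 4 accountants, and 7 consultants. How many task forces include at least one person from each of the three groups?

Unrestricted: C(14,6) = 3003 ways to pick any 6 of the 14.
Subtract selections that omit an entire group: no lawyers → C(11,6) = 462; no accountants → C(10,6) = 210; no consultants → C(7,6) = 7.
Add back selections omitting two groups (i.e. drawn from a single group): C(3,6) + C(4,6) + C(7,6) = 7.
By inclusion–exclusion: 3003 − 679 + 7 = 2331.

2331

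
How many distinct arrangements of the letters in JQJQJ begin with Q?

4

Fix Q in the first position and arrange the remaining 4 letters.
Those 4 letters have J appearing 3 times, giving (4)!/(3!) = 4.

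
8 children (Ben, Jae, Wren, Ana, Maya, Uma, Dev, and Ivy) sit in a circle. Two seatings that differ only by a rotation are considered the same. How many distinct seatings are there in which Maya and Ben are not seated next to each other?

3600

All circular seatings of 8 people number (7)! = 5040.
Those with Maya next to Ben: fuse the pair into one unit and seat 7 units around a circle — 2·(6)! = 1440.
Subtracting, 5040 − 1440 = 3600.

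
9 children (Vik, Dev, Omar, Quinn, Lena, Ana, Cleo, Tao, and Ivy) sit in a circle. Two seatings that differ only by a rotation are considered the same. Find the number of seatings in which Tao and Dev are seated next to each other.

10080

Glue Tao and Dev into a block (2 internal orders). Seating 8 units around a circle gives (7)! arrangements.
So 2 × (7)! = 2 × 5040 = 10080.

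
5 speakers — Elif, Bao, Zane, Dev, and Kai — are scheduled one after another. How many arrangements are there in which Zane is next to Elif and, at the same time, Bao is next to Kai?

Treat {Zane,Elif} as one block (2 orders) and {Bao,Kai} as another (2 orders).
That leaves 3 units to arrange: 2 × 2 × 3! = 4 × 6 = 24.

24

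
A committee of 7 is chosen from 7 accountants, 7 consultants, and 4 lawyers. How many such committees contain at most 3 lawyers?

Split by how many lawyers are chosen (0 through 3).
Sum: C(4,0)·C(14,7) + C(4,1)·C(14,6) + C(4,2)·C(14,5) + C(4,3)·C(14,4) = 3432 + 12012 + 12012 + 4004 = 31460.

31460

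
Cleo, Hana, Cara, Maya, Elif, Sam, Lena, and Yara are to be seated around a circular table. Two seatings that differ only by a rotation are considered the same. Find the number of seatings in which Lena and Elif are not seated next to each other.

Without the restriction there are (7)! = 5040 seatings.
Seatings with Lena beside Elif: treat them as a block with 2 internal orders, giving 2 × (6)! = 1440.
Subtracting, 5040 − 1440 = 3600.

3600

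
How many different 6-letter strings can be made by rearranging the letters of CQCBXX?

The 6 letters of CQCBXX have repeats: C appearing twice and X appearing twice.
So there are 6! / (2!·2!) = 180 distinguishable arrangements.

180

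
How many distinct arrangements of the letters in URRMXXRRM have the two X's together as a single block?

Treat the 2 copies of X as a single block. The multiset to arrange is then {XX, M, M, R, R, R, R, U}, 8 items in all.
That gives (8)!/(4!·2!) = 840 arrangements.

840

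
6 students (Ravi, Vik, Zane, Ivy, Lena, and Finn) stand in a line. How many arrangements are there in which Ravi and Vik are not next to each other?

There are 6! = 720 arrangements in all. If Ravi and Vik are adjacent, merging them into one block gives 2·(5)! = 240 arrangements.
Complementary counting: 720 − 240 = 480.

480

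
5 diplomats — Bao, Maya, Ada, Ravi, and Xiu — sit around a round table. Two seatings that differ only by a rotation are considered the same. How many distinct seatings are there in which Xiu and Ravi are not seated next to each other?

Without the restriction there are (4)! = 24 seatings.
Those with Xiu next to Ravi: fuse the pair into one unit and seat 4 units around a circle — 2·(3)! = 12.
Subtracting, 24 − 12 = 12.

12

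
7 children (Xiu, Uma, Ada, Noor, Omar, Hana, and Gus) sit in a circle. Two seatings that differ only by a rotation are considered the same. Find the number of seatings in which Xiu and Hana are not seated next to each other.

Without the restriction there are (6)! = 720 seatings.
Seatings with Xiu beside Hana: treat them as a block with 2 internal orders, giving 2 × (5)! = 240.
Subtracting, 720 − 240 = 480.

480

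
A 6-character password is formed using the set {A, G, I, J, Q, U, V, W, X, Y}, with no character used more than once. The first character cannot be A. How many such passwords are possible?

136080

The first character has 10−1 = 9 choices (anything except A).
The remaining 5 characters are filled from the other 9 symbols without repetition: 9 × 8 × 7 × 6 × 5 = 15120.
Total: 9 × 15120 = 136080.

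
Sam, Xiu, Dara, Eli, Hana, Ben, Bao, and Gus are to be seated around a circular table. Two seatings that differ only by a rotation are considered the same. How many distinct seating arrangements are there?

Fix one person's seat to break rotational symmetry; the remaining 7 people can be arranged in (7)! = 5040 ways.

5040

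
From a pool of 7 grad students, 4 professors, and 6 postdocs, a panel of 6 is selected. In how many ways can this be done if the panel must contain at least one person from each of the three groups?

Unrestricted: C(17,6) = 12376 ways to pick any 6 of the 17.
Subtract selections that omit an entire group: no grad students → C(10,6) = 210; no professors → C(13,6) = 1716; no postdocs → C(11,6) = 462.
Add back selections omitting two groups (i.e. drawn from a single group): C(7,6) + C(4,6) + C(6,6) = 8.
By inclusion–exclusion: 12376 − 2388 + 8 = 9996.

9996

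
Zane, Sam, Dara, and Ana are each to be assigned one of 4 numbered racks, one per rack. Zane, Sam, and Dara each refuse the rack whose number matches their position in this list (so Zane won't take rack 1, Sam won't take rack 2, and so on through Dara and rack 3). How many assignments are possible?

11

Let Aᵢ (for i ∈ {1, 2, 3}) be the placements that put person i in their forbidden rack. Any j of these fix j positions, leaving (4−j)! ways to fill the rest, and there are C(3,j) ways to pick which j.
By inclusion–exclusion, the number of valid placements is Σ_{j=0}^{3} (−1)^j C(3,j)·(4−j)!.
Computing: 24 − 18 + 6 − 1 = 11.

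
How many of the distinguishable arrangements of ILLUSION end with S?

1260

With the last slot taken by S, it remains to arrange the other 7 letters (ILLUION).
Those 7 letters have I appearing twice and L appearing twice, giving (7)!/(2!·2!) = 1260.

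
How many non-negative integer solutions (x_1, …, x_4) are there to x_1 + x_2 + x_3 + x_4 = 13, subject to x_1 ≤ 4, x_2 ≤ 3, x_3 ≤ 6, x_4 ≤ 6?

By stars and bars, unrestricted non-negative solutions to x_1+…+x_4 = 13 number C(13+3,3) = 560.
Subtract solutions that violate a single cap (substitute x_i' = x_i − (cap_i+1)): x_1 ≥ 5 gives C(11,3) = 165; x_2 ≥ 4 gives C(12,3) = 220; x_3 ≥ 7 gives C(9,3) = 84; x_4 ≥ 7 gives C(9,3) = 84. Together 553.
Add back pairs where two caps are both exceeded: 35 + 4 + 4 + 10 + 10 + 0 = 63.
By inclusion–exclusion the count is 560 − 553 + 63 = 70.

70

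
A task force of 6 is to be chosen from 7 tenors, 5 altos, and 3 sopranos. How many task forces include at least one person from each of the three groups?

3850

Unrestricted: C(15,6) = 5005 ways to pick any 6 of the 15.
Subtract selections that omit an entire group: no tenors → C(8,6) = 28; no altos → C(10,6) = 210; no sopranos → C(12,6) = 924.
Add back selections omitting two groups (i.e. drawn from a single group): C(7,6) + C(5,6) + C(3,6) = 7.
By inclusion–exclusion: 5005 − 1162 + 7 = 3850.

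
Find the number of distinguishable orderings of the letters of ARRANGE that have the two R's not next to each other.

Total arrangements of ARRANGE: 7!/(2!·2!) = 1260.
If the two R's are adjacent, glue them into one block, leaving 6 items to arrange: (6)!/(2!) = 360 ways.
Subtracting, 1260 − 360 = 900 arrangements keep the R's apart.

900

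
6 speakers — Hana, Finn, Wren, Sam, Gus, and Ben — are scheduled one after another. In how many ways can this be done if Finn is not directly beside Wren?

480

There are 6! = 720 arrangements in all. If Finn and Wren are adjacent, merging them into one block gives 2·(5)! = 240 arrangements.
Complementary counting: 720 − 240 = 480.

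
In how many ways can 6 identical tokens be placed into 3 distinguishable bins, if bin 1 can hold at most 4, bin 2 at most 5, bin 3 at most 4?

21

Ignoring the caps, the number of non-negative solutions to x_1+…+x_3 = 6 is C(8,2) = 28.
Subtract solutions that violate a single cap (substitute x_i' = x_i − (cap_i+1)): x_1 ≥ 5 gives C(3,2) = 3; x_2 ≥ 6 gives C(2,2) = 1; x_3 ≥ 5 gives C(3,2) = 3. Together 7.
No two caps can be exceeded simultaneously, so the pair terms are all 0.
By inclusion–exclusion the count is 28 − 7 + 0 = 21.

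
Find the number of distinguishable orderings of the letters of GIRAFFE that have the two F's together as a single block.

Treat the 2 copies of F as a single block. The multiset to arrange is then {FF, A, E, G, I, R}, 6 items in all.
All 6 items are distinct, so there are (6)! = 720 arrangements.

720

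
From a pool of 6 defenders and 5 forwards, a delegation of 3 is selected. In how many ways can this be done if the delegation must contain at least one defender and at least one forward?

135

Total 3-person selections from all 11: C(11,3) = 165.
Subtract selections that omit an entire group: no defenders → C(5,3) = 10; no forwards → C(6,3) = 20.
Both groups omitted at once is impossible, so 165 − 30 = 135.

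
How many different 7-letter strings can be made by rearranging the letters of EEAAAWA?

EEAAAWA has 7 letters with A appearing 4 times and E appearing twice.
So there are 7! / (4!·2!) = 105 distinguishable arrangements.

105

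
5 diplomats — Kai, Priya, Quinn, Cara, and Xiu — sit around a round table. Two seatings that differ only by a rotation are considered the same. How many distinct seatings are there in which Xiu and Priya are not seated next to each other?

12

All circular seatings of 5 people number (4)! = 24.
Those with Xiu next to Priya: fuse the pair into one unit and seat 4 units around a circle — 2·(3)! = 12.
Subtracting, 24 − 12 = 12.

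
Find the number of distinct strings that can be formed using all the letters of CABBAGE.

Letter multiplicities in CABBAGE: A×2, B×2, C×1, E×1, G×1.
Dividing 7! = 5040 by 2!·2! = 4 for the repeated letters gives 1260.

1260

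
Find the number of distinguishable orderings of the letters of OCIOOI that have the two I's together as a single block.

Treat the 2 copies of I as a single block. The multiset to arrange is then {II, C, O, O, O}, 5 items in all.
That gives (5)!/(3!) = 20 arrangements.

20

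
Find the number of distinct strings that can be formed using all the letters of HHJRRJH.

HHJRRJH has 7 letters with H appearing 3 times, J appearing twice, and R appearing twice.
Dividing 7! = 5040 by 3!·2!·2! = 24 for the repeated letters gives 210.

210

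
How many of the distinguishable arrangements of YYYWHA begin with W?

Fix W in the first position and arrange the remaining 5 letters.
Those 5 letters have Y appearing 3 times, giving (5)!/(3!) = 20.

20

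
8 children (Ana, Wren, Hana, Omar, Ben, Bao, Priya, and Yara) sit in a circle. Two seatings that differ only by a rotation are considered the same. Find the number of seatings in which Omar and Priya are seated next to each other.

Glue Omar and Priya into a block (2 internal orders). Seating 7 units around a circle gives (6)! arrangements.
So 2 × (6)! = 2 × 720 = 1440.

1440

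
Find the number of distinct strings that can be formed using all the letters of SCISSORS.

The 8 letters of SCISSORS have repeats: S appearing 4 times.
The number of distinct arrangements is 8!/(4!) = 40320/24 = 1680.

1680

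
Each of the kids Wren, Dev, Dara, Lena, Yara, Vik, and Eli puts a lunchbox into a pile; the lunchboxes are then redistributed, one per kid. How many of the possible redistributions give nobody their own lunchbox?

Count assignments avoiding every fixed point. For any j of the 7 kids fixed to their own lunchbox, the other 7−j can be arranged in (7−j)! ways.
By inclusion–exclusion this is Σ_{j=0}^{7} (−1)^j C(7,j)·(7−j)!.
Computing: 5040 − 5040 + 2520 − 840 + 210 − 42 + 7 − 1 = 1854.

1854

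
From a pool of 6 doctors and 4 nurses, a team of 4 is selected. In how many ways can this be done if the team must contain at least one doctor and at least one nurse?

With no constraint there are C(10,4) = 210 possible selections.
Selections missing a whole group: no doctors → C(4,4) = 1; no nurses → C(6,4) = 15.
Both groups omitted at once is impossible, so 210 − 16 = 194.

194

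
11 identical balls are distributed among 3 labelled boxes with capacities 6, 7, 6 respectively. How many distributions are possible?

Ignoring the caps, the number of non-negative solutions to x_1+…+x_3 = 11 is C(13,2) = 78.
Subtract solutions that violate a single cap (substitute x_i' = x_i − (cap_i+1)): x_1 ≥ 7 gives C(6,2) = 15; x_2 ≥ 8 gives C(5,2) = 10; x_3 ≥ 7 gives C(6,2) = 15. Together 40.
No two caps can be exceeded simultaneously, so the pair terms are all 0.
By inclusion–exclusion the count is 78 − 40 + 0 = 38.

38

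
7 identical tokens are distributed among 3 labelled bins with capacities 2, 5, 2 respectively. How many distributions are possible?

By stars and bars, unrestricted non-negative solutions to x_1+…+x_3 = 7 number C(7+2,2) = 36.
Subtract solutions that violate a single cap (substitute x_i' = x_i − (cap_i+1)): x_1 ≥ 3 gives C(6,2) = 15; x_2 ≥ 6 gives C(3,2) = 3; x_3 ≥ 3 gives C(6,2) = 15. Together 33.
Add back pairs where two caps are both exceeded: 0 + 3 + 0 = 3.
By inclusion–exclusion the count is 36 − 33 + 3 = 6.

6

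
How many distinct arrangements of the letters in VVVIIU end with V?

30

With the last slot taken by V, it remains to arrange the other 5 letters (VVIIU).
Those 5 letters have I appearing twice and V appearing twice, giving (5)!/(2!·2!) = 30.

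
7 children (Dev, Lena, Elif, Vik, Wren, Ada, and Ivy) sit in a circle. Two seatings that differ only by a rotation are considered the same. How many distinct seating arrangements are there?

720

Around a circle, 7 distinct people have 7!/7 = (6)! = 720 rotationally distinct seatings.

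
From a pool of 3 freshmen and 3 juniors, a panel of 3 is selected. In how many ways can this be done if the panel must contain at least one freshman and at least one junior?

Total 3-person selections from all 6: C(6,3) = 20.
Subtract selections that omit an entire group: no freshmen → C(3,3) = 1; no juniors → C(3,3) = 1.
Both groups omitted at once is impossible, so 20 − 2 = 18.

18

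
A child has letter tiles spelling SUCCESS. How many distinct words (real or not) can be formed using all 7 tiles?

SUCCESS has 7 letters with C appearing twice and S appearing 3 times.
Dividing 7! = 5040 by 3!·2! = 12 for the repeated letters gives 420.

420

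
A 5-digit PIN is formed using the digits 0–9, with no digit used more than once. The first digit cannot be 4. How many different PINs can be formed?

27216

The first digit has 10−1 = 9 choices (anything except 4).
The remaining 4 digits are filled from the other 9 symbols without repetition: 9 × 8 × 7 × 6 = 3024.
Total: 9 × 3024 = 27216.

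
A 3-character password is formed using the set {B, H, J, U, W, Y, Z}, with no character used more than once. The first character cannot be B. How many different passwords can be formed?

The first character has 7−1 = 6 choices (anything except B).
The remaining 2 characters are filled from the other 6 symbols without repetition: 6 × 5 = 30.
Total: 6 × 30 = 180.

180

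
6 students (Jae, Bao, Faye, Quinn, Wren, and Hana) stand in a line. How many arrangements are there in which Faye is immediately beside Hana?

Place the 4 others and the Faye-Hana pair as 5 objects in a line; the pair has 2 internal arrangements.
So the count is 2·(5)! = 240.

240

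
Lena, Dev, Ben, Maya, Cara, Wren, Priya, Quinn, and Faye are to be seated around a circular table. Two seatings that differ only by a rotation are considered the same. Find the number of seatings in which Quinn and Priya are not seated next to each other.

30240

All circular seatings of 9 people number (8)! = 40320.
Seatings with Quinn beside Priya: treat them as a block with 2 internal orders, giving 2 × (7)! = 10080.
Subtracting, 40320 − 10080 = 30240.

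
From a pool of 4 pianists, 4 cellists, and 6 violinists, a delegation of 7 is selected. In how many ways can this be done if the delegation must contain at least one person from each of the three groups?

3184

With no constraint there are C(14,7) = 3432 possible selections.
Selections missing a whole group: no pianists → C(10,7) = 120; no cellists → C(10,7) = 120; no violinists → C(8,7) = 8.
Add back selections omitting two groups (i.e. drawn from a single group): C(4,7) + C(4,7) + C(6,7) = 0.
By inclusion–exclusion: 3432 − 248 + 0 = 3184.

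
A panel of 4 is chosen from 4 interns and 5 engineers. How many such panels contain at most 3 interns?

125

Split by how many interns are chosen (0 through 3).
Sum: C(4,0)·C(5,4) + C(4,1)·C(5,3) + C(4,2)·C(5,2) + C(4,3)·C(5,1) = 5 + 40 + 60 + 20 = 125.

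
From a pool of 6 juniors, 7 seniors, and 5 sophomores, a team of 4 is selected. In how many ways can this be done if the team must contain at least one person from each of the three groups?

With no constraint there are C(18,4) = 3060 possible selections.
Selections missing a whole group: no juniors → C(12,4) = 495; no seniors → C(11,4) = 330; no sophomores → C(13,4) = 715.
Add back selections omitting two groups (i.e. drawn from a single group): C(6,4) + C(7,4) + C(5,4) = 55.
By inclusion–exclusion: 3060 − 1540 + 55 = 1575.

1575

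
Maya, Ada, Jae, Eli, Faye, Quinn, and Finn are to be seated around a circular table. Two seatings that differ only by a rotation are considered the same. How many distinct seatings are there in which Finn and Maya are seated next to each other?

240

Glue Finn and Maya into a block (2 internal orders). Seating 6 units around a circle gives (5)! arrangements.
So 2 × (5)! = 2 × 120 = 240.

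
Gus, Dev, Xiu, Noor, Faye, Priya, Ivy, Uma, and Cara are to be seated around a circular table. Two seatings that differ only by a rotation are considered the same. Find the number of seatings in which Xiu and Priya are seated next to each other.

Glue Xiu and Priya into a block (2 internal orders). Seating 8 units around a circle gives (7)! arrangements.
So 2 × (7)! = 2 × 5040 = 10080.

10080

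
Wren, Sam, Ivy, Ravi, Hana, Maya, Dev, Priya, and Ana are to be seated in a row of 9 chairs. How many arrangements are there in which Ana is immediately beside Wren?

Glue Ana and Wren into one block (2 internal orders), leaving 8 units to arrange in a row.
That gives 2 × 8! = 2 × 40320 = 80640.

80640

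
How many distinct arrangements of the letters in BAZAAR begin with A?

60

Fix A in the first position and arrange the remaining 5 letters.
Those 5 letters have A appearing twice, giving (5)!/(2!) = 60.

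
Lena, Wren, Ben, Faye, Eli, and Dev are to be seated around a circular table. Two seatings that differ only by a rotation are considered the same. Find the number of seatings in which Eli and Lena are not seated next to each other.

Without the restriction there are (5)! = 120 seatings.
Seatings with Eli beside Lena: treat them as a block with 2 internal orders, giving 2 × (4)! = 48.
Subtracting, 120 − 48 = 72.

72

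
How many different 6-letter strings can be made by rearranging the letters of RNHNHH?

60

The 6 letters of RNHNHH have repeats: H appearing 3 times and N appearing twice.
Dividing 6! = 720 by 3!·2! = 12 for the repeated letters gives 60.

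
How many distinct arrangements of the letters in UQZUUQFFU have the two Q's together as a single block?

Treat the 2 copies of Q as a single block. The multiset to arrange is then {QQ, F, F, U, U, U, U, Z}, 8 items in all.
That gives (8)!/(4!·2!) = 840 arrangements.

840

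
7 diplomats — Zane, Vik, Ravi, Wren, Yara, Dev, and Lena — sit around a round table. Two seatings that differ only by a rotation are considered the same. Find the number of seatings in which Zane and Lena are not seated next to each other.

480

Without the restriction there are (6)! = 720 seatings.
Those with Zane next to Lena: fuse the pair into one unit and seat 6 units around a circle — 2·(5)! = 240.
Subtracting, 720 − 240 = 480.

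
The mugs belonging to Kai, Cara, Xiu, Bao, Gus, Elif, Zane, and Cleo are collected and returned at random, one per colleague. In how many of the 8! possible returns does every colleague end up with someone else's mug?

14833

This is the derangement count D_8: permutations of 8 items with no fixed point.
By inclusion–exclusion this is Σ_{j=0}^{8} (−1)^j C(8,j)·(8−j)!.
Computing: 40320 − 40320 + 20160 − 6720 + 1680 − 336 + 56 − 8 + 1 = 14833.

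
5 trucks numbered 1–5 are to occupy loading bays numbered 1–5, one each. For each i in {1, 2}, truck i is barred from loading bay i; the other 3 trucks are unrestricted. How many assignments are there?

78

Let Aᵢ (for i ∈ {1, 2}) be the placements that put truck i in its forbidden loading bay. Any j of these fix j positions, leaving (5−j)! ways to fill the rest, and there are C(2,j) ways to pick which j.
By inclusion–exclusion, the number of valid placements is Σ_{j=0}^{2} (−1)^j C(2,j)·(5−j)!.
Computing: 120 − 48 + 6 = 78.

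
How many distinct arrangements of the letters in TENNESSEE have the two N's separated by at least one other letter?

Total arrangements of TENNESSEE: 9!/(4!·2!·2!) = 3780.
Arrangements with the N's together: treat NN as one letter, giving (8)!/(4!·2!) = 840.
Subtracting, 3780 − 840 = 2940 arrangements keep the N's apart.

2940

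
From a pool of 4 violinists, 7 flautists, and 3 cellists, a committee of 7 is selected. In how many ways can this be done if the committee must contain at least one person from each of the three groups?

With no constraint there are C(14,7) = 3432 possible selections.
Selections missing a whole group: no violinists → C(10,7) = 120; no flautists → C(7,7) = 1; no cellists → C(11,7) = 330.
Add back selections omitting two groups (i.e. drawn from a single group): C(4,7) + C(7,7) + C(3,7) = 1.
By inclusion–exclusion: 3432 − 451 + 1 = 2982.

2982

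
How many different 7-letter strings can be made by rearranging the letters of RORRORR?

RORRORR has 7 letters with O appearing twice and R appearing 5 times.
Dividing 7! = 5040 by 5!·2! = 240 for the repeated letters gives 21.

21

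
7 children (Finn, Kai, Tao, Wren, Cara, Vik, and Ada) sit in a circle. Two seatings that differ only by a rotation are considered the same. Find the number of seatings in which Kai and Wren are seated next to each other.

Treat {Kai, Wren} as one unit (2 internal orders) and seat the resulting 6 units around the table: (5)! circular arrangements.
So 2 × (5)! = 2 × 120 = 240.

240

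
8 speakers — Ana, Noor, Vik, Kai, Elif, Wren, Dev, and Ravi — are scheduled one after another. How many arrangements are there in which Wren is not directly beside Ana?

There are 8! = 40320 arrangements in all. If Wren and Ana are adjacent, merging them into one block gives 2·(7)! = 10080 arrangements.
Complementary counting: 40320 − 10080 = 30240.

30240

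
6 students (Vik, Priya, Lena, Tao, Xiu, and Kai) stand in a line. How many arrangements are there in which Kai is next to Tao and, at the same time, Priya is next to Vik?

Treat {Kai,Tao} as one block (2 orders) and {Priya,Vik} as another (2 orders).
That leaves 4 units to arrange: 2 × 2 × 4! = 4 × 24 = 96.

96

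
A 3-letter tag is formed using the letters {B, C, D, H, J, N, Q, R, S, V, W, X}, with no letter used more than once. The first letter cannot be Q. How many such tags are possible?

1210

The first letter has 12−1 = 11 choices (anything except Q).
The remaining 2 letters are filled from the other 11 symbols without repetition: 11 × 10 = 110.
Total: 11 × 110 = 1210.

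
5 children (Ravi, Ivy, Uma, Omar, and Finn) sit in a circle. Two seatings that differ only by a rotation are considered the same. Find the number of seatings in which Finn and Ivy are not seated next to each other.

12

Without the restriction there are (4)! = 24 seatings.
Seatings with Finn beside Ivy: treat them as a block with 2 internal orders, giving 2 × (3)! = 12.
Subtracting, 24 − 12 = 12.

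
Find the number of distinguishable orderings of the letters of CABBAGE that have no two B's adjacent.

There are 7!/(2!·2!) = 1260 arrangements of CABBAGE in total.
If the two B's are adjacent, glue them into one block, leaving 6 items to arrange: (6)!/(2!) = 360 ways.
Hence 1260 − 360 = 900.

900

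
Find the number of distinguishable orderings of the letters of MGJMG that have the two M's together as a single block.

Treat the 2 copies of M as a single block. The multiset to arrange is then {MM, G, G, J}, 4 items in all.
That gives (4)!/(2!) = 12 arrangements.

12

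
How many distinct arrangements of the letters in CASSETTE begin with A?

Fix A in the first position and arrange the remaining 7 letters.
Those 7 letters have E appearing twice, S appearing twice, and T appearing twice, giving (7)!/(2!·2!·2!) = 630.

630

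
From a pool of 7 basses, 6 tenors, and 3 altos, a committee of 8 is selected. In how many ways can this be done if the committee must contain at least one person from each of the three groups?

11529

With no constraint there are C(16,8) = 12870 possible selections.
Selections missing a whole group: no basses → C(9,8) = 9; no tenors → C(10,8) = 45; no altos → C(13,8) = 1287.
Add back selections omitting two groups (i.e. drawn from a single group): C(7,8) + C(6,8) + C(3,8) = 0.
By inclusion–exclusion: 12870 − 1341 + 0 = 11529.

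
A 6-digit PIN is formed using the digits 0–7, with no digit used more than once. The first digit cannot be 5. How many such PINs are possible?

17640

The first digit has 8−1 = 7 choices (anything except 5).
The remaining 5 digits are filled from the other 7 symbols without repetition: 7 × 6 × 5 × 4 × 3 = 2520.
Total: 7 × 2520 = 17640.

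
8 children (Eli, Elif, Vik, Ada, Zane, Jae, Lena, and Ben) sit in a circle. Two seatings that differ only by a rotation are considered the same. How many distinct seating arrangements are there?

5040

Fix one person's seat to break rotational symmetry; the remaining 7 people can be arranged in (7)! = 5040 ways.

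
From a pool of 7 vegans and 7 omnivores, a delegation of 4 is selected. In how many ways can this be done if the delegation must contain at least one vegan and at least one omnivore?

Unrestricted: C(14,4) = 1001 ways to pick any 4 of the 14.
Selections missing a whole group: no vegans → C(7,4) = 35; no omnivores → C(7,4) = 35.
Both groups omitted at once is impossible, so 1001 − 70 = 931.

931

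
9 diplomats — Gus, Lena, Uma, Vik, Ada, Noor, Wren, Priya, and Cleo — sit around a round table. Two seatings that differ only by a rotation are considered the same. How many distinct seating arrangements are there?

40320

Seat Gus anywhere (absorbing the rotational symmetry), then permute the other 8: (8)! = 40320.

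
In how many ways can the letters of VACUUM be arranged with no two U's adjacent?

240

Total arrangements of VACUUM: 6!/(2!) = 360.
Arrangements with the U's together: treat UU as one letter, giving (5)! = 120.
Hence 360 − 120 = 240.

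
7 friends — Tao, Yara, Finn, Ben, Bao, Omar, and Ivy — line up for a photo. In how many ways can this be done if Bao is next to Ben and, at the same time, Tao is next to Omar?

Treat {Bao,Ben} as one block (2 orders) and {Tao,Omar} as another (2 orders).
That leaves 5 units to arrange: 2 × 2 × 5! = 4 × 120 = 480.

480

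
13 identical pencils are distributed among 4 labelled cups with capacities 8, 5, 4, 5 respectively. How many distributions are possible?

Ignoring the caps, the number of non-negative solutions to x_1+…+x_4 = 13 is C(16,3) = 560.
Subtract solutions that violate a single cap (substitute x_i' = x_i − (cap_i+1)): x_1 ≥ 9 gives C(7,3) = 35; x_2 ≥ 6 gives C(10,3) = 120; x_3 ≥ 5 gives C(11,3) = 165; x_4 ≥ 6 gives C(10,3) = 120. Together 440.
Add back pairs where two caps are both exceeded: 0 + 0 + 0 + 10 + 4 + 10 = 24.
By inclusion–exclusion the count is 560 − 440 + 24 = 144.

144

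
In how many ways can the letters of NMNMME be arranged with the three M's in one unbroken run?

12

Treat the 3 copies of M as a single block. The multiset to arrange is then {MMM, E, N, N}, 4 items in all.
That gives (4)!/(2!) = 12 arrangements.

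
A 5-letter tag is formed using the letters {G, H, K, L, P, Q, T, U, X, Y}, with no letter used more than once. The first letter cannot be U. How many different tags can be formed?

The first letter has 10−1 = 9 choices (anything except U).
The remaining 4 letters are filled from the other 9 symbols without repetition: 9 × 8 × 7 × 6 = 3024.
Total: 9 × 3024 = 27216.

27216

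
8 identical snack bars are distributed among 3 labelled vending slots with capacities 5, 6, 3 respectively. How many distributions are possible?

21

By stars and bars, unrestricted non-negative solutions to x_1+…+x_3 = 8 number C(8+2,2) = 45.
Subtract solutions that violate a single cap (substitute x_i' = x_i − (cap_i+1)): x_1 ≥ 6 gives C(4,2) = 6; x_2 ≥ 7 gives C(3,2) = 3; x_3 ≥ 4 gives C(6,2) = 15. Together 24.
No two caps can be exceeded simultaneously, so the pair terms are all 0.
By inclusion–exclusion the count is 45 − 24 + 0 = 21.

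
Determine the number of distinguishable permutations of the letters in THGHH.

THGHH has 5 letters with H appearing 3 times.
The number of distinct arrangements is 5!/(3!) = 120/6 = 20.

20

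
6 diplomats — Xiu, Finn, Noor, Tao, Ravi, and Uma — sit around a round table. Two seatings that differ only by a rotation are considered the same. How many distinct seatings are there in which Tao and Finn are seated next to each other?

Glue Tao and Finn into a block (2 internal orders). Seating 5 units around a circle gives (4)! arrangements.
So 2 × (4)! = 2 × 24 = 48.

48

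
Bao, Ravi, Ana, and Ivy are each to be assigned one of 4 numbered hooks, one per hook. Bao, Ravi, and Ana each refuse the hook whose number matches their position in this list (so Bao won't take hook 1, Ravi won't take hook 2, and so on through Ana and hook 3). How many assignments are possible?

Let Aᵢ (for i ∈ {1, 2, 3}) be the placements that put person i in their forbidden hook. Any j of these fix j positions, leaving (4−j)! ways to fill the rest, and there are C(3,j) ways to pick which j.
By inclusion–exclusion, the number of valid placements is Σ_{j=0}^{3} (−1)^j C(3,j)·(4−j)!.
Computing: 24 − 18 + 6 − 1 = 11.

11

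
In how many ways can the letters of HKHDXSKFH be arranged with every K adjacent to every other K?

6720

Treat the 2 copies of K as a single block. The multiset to arrange is then {KK, D, F, H, H, H, S, X}, 8 items in all.
That gives (8)!/(3!) = 6720 arrangements.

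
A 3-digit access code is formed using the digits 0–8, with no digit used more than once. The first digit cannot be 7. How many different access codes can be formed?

448

The first digit has 9−1 = 8 choices (anything except 7).
The remaining 2 digits are filled from the other 8 symbols without repetition: 8 × 7 = 56.
Total: 8 × 56 = 448.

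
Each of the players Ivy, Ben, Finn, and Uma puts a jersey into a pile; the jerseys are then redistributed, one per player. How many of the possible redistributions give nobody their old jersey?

Count assignments avoiding every fixed point. For any j of the 4 players fixed to their old jersey, the other 4−j can be arranged in (4−j)! ways.
By inclusion–exclusion this is Σ_{j=0}^{4} (−1)^j C(4,j)·(4−j)!.
Computing: 24 − 24 + 12 − 4 + 1 = 9.

9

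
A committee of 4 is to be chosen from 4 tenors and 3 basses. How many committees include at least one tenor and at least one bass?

Unrestricted: C(7,4) = 35 ways to pick any 4 of the 7.
Subtract selections that omit an entire group: no tenors → C(3,4) = 0; no basses → C(4,4) = 1.
Both groups omitted at once is impossible, so 35 − 1 = 34.

34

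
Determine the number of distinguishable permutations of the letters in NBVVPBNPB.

NBVVPBNPB has 9 letters with B appearing 3 times, N appearing twice, P appearing twice, and V appearing twice.
So there are 9! / (3!·2!·2!·2!) = 7560 distinguishable arrangements.

7560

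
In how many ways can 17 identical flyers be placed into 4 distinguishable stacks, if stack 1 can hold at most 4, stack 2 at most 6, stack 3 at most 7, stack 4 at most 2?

By stars and bars, unrestricted non-negative solutions to x_1+…+x_4 = 17 number C(17+3,3) = 1140.
Subtract solutions that violate a single cap (substitute x_i' = x_i − (cap_i+1)): x_1 ≥ 5 gives C(15,3) = 455; x_2 ≥ 7 gives C(13,3) = 286; x_3 ≥ 8 gives C(12,3) = 220; x_4 ≥ 3 gives C(17,3) = 680. Together 1641.
Add back pairs where two caps are both exceeded: 56 + 35 + 220 + 10 + 120 + 84 = 525.
Subtract triples: 0 + 10 + 4 + 0 = 14.
By inclusion–exclusion the count is 1140 − 1641 + 525 − 14 = 10.

10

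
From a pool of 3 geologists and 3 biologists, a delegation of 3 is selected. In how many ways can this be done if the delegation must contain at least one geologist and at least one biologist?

With no constraint there are C(6,3) = 20 possible selections.
Subtract selections that omit an entire group: no geologists → C(3,3) = 1; no biologists → C(3,3) = 1.
Both groups omitted at once is impossible, so 20 − 2 = 18.

18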